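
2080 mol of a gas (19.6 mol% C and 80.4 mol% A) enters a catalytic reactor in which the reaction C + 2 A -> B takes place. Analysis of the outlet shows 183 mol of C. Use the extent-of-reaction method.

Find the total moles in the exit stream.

1630 mol

For C: n = n₀ − 1ξ → 183 = 407.7 − 1ξ, giving ξ = 224.7 mol.
Outlet amounts (n = n₀ + ν ξ):
  C: 407.7 − 1(224.7) = 183
  A: 1672 − 2(224.7) = 1223
  B: 0 + 1(224.7) = 224.7
Total out = 183 + 1223 + 224.7 = 1631 mol.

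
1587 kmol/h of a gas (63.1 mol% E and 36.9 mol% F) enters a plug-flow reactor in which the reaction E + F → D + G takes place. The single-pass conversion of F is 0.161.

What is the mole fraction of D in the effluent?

0.0594

F reacted = 0.161 × 585.6 = 94.28 kmol/h; ν_F = −1, so ξ = 94.28/1 = 94.28 kmol/h.
Outlet amounts (n = n₀ + ν ξ):
  E: 1001 − 1(94.28) = 907.1
  F: 585.6 − 1(94.28) = 491.3
  D: 0 + 1(94.28) = 94.28
  G: 0 + 1(94.28) = 94.28
Total out = 1587 kmol/h; y_D = 94.28 / 1587 = 0.05941.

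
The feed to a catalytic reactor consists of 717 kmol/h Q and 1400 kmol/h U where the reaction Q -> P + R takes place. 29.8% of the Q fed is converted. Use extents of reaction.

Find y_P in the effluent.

Q reacted = 0.298 × 717 = 213.7 kmol/h; ν_Q = −1, so ξ = 213.7/1 = 213.7 kmol/h.
Outlet amounts (n = n₀ + ν ξ):
  Q: 717 − 1(213.7) = 503.3
  P: 0 + 1(213.7) = 213.7
  R: 0 + 1(213.7) = 213.7
  U: 1400 (inert)
Total out = 2331 kmol/h; y_P = 213.7 / 2331 = 0.09168.

0.0917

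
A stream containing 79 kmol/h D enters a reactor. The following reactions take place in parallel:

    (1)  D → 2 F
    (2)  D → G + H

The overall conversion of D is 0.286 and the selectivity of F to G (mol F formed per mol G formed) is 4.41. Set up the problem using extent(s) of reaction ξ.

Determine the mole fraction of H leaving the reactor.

Conversion of D: D consumed = 0.286 × 79 = 22.59 kmol/h = 1ξ₁ + 1ξ₂.
Selectivity: 2ξ₁ / (1ξ₂) = 4.41 → ξ₁ = 2.205 ξ₂.
Substitute: (1·2.205 + 1) ξ₂ = 22.59 → ξ₂ = 7.05 kmol/h, ξ₁ = 15.54 kmol/h.
Outlet amounts (n = n₀ + Σ ν·ξ):
  D: 79 − 1(15.54) − 1(7.05) = 56.41
  F: 0 + 2(15.54) = 31.09
  G: 0 + 1(7.05) = 7.05
  H: 0 + 1(7.05) = 7.05
Total out = 101.6 kmol/h; y_H = 7.05 / 101.6 = 0.06939.

0.0694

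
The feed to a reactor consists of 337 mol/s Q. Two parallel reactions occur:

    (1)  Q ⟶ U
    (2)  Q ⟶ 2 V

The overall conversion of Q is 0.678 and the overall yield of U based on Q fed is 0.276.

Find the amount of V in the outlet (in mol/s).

Yield of U: 1ξ₁ / 337 = 0.276 → ξ₁ = 93.01 mol/s.
Conversion of Q: 1ξ₁ + 1ξ₂ = 0.678 × 337 = 228.5 → ξ₂ = 135.5 mol/s.
Outlet amounts (n = n₀ + Σ ν·ξ):
  Q: 337 − 1(93.01) − 1(135.5) = 108.5
  U: 0 + 1(93.01) = 93.01
  V: 0 + 2(135.5) = 270.9

271 mol/s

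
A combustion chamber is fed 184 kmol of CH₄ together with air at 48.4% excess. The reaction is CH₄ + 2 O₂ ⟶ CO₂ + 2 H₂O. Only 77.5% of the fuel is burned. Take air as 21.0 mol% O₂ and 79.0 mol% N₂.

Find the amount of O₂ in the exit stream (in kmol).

261 kmol

Stoichiometric O₂ = 2 × 184 = 368 kmol; O₂ fed = 368 × 1.484 = 546.1 kmol.
N₂ fed = 546.1 × 79/21 = 2054 kmol.
Fuel reacted = 0.775 × 184 → ξ = 142.6 kmol.
Outlet (n = n₀ + ν ξ):
  CH₄: 184 − 1(142.6) = 41.4
  O₂: 546.1 − 2(142.6) = 260.9
  N₂: 2054 (inert)
  CO₂: 0 + 1(142.6) = 142.6
  H₂O: 0 + 2(142.6) = 285.2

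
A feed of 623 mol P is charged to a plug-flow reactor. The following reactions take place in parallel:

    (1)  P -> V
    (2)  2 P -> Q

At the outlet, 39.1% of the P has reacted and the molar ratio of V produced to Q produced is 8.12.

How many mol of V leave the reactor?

195 mol

Conversion of P: P consumed = 0.391 × 623 = 243.6 mol = 1ξ₁ + 2ξ₂.
Selectivity: 1ξ₁ / (1ξ₂) = 8.12 → ξ₁ = 8.12 ξ₂.
Substitute: (1·8.12 + 2) ξ₂ = 243.6 → ξ₂ = 24.07 mol, ξ₁ = 195.5 mol.
Outlet amounts (n = n₀ + Σ ν·ξ):
  P: 623 − 1(195.5) − 2(24.07) = 379.4
  V: 0 + 1(195.5) = 195.5
  Q: 0 + 1(24.07) = 24.07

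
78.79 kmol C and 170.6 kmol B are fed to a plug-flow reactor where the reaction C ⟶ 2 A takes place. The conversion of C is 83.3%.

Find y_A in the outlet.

0.417

C reacted = 0.833 × 78.79 = 65.63 kmol; ν_C = −1, so ξ = 65.63/1 = 65.63 kmol.
Outlet amounts (n = n₀ + ν ξ):
  C: 78.79 − 1(65.63) = 13.16
  A: 0 + 2(65.63) = 131.3
  B: 170.6 (inert)
Total out = 315 kmol; y_A = 131.3 / 315 = 0.4167.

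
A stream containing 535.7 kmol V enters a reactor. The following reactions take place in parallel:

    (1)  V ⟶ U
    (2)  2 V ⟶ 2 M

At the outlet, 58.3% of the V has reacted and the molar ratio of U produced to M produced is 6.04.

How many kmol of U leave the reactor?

Conversion of V: V consumed = 0.583 × 535.7 = 312.3 kmol = 1ξ₁ + 2ξ₂.
Selectivity: 1ξ₁ / (2ξ₂) = 6.04 → ξ₁ = 12.08 ξ₂.
Substitute: (1·12.08 + 2) ξ₂ = 312.3 → ξ₂ = 22.18 kmol, ξ₁ = 268 kmol.
Outlet amounts (n = n₀ + Σ ν·ξ):
  V: 535.7 − 1(268) − 2(22.18) = 223.4
  U: 0 + 1(268) = 268
  M: 0 + 2(22.18) = 44.36

268 kmol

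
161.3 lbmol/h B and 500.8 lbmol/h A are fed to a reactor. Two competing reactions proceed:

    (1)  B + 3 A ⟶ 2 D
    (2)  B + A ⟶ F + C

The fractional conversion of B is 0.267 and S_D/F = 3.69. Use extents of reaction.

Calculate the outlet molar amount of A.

Conversion of B: B consumed = 0.267 × 161.3 = 43.07 lbmol/h = 1ξ₁ + 1ξ₂.
Selectivity: 2ξ₁ / (1ξ₂) = 3.69 → ξ₁ = 1.845 ξ₂.
Substitute: (1·1.845 + 1) ξ₂ = 43.07 → ξ₂ = 15.14 lbmol/h, ξ₁ = 27.93 lbmol/h.
Outlet amounts (n = n₀ + Σ ν·ξ):
  B: 161.3 − 1(27.93) − 1(15.14) = 118.2
  A: 500.8 − 3(27.93) − 1(15.14) = 401.9
  D: 0 + 2(27.93) = 55.86
  F: 0 + 1(15.14) = 15.14
  C: 0 + 1(15.14) = 15.14

402 lbmol/h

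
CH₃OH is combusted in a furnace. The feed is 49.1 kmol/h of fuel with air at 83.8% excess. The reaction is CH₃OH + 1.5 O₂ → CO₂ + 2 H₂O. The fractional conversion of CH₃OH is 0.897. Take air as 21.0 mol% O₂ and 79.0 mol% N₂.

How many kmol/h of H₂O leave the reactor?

Stoichiometric O₂ = 1.5 × 49.1 = 73.65 kmol/h; O₂ fed = 73.65 × 1.838 = 135.4 kmol/h.
N₂ fed = 135.4 × 79/21 = 509.2 kmol/h.
Fuel reacted = 0.897 × 49.1 → ξ = 44.04 kmol/h.
Outlet (n = n₀ + ν ξ):
  CH₃OH: 49.1 − 1(44.04) = 5.057
  O₂: 135.4 − 1.5(44.04) = 69.3
  N₂: 509.2 (inert)
  CO₂: 0 + 1(44.04) = 44.04
  H₂O: 0 + 2(44.04) = 88.09

88.1 kmol/h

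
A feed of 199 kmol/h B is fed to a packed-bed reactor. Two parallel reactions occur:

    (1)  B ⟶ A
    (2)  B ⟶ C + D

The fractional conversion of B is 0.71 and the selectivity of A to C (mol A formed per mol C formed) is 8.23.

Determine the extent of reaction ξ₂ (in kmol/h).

Conversion of B: B consumed = 0.71 × 199 = 141.3 kmol/h = 1ξ₁ + 1ξ₂.
Selectivity: 1ξ₁ / (1ξ₂) = 8.23 → ξ₁ = 8.23 ξ₂.
Substitute: (1·8.23 + 1) ξ₂ = 141.3 → ξ₂ = 15.31 kmol/h, ξ₁ = 126 kmol/h.
Outlet amounts (n = n₀ + Σ ν·ξ):
  B: 199 − 1(126) − 1(15.31) = 57.71
  A: 0 + 1(126) = 126
  C: 0 + 1(15.31) = 15.31
  D: 0 + 1(15.31) = 15.31

ξ₂ = 15.3 kmol/h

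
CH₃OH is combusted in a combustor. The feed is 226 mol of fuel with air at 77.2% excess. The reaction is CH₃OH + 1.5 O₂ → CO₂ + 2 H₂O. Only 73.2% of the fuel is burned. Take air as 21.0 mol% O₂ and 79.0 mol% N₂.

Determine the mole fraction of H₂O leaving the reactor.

0.104

Stoichiometric O₂ = 1.5 × 226 = 339 mol; O₂ fed = 339 × 1.772 = 600.7 mol.
N₂ fed = 600.7 × 79/21 = 2260 mol.
Fuel reacted = 0.732 × 226 → ξ = 165.4 mol.
Outlet (n = n₀ + ν ξ):
  CH₃OH: 226 − 1(165.4) = 60.57
  O₂: 600.7 − 1.5(165.4) = 352.6
  N₂: 2260 (inert)
  CO₂: 0 + 1(165.4) = 165.4
  H₂O: 0 + 2(165.4) = 330.9
Total out = 3169 mol; y_H₂O = 330.9 / 3169 = 0.1044.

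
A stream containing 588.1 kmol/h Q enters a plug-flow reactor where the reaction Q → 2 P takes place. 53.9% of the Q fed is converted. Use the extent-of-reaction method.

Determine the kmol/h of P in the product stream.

634 kmol/h

Q reacted = 0.539 × 588.1 = 317 kmol/h; ν_Q = −1, so ξ = 317/1 = 317 kmol/h.
Outlet amounts (n = n₀ + ν ξ):
  Q: 588.1 − 1(317) = 271.1
  P: 0 + 2(317) = 634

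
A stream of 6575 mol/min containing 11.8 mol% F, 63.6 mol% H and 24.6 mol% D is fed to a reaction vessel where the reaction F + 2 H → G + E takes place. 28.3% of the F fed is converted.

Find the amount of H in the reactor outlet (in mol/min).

F reacted = 0.283 × 775.9 = 219.6 mol/min; ν_F = −1, so ξ = 219.6/1 = 219.6 mol/min.
Outlet amounts (n = n₀ + ν ξ):
  F: 775.9 − 1(219.6) = 556.3
  H: 4182 − 2(219.6) = 3743
  G: 0 + 1(219.6) = 219.6
  E: 0 + 1(219.6) = 219.6
  D: 1617 (inert)

3740 mol/min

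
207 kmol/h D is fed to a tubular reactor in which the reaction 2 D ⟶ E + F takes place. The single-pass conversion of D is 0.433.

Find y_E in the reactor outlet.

0.216

D reacted = 0.433 × 207 = 89.63 kmol/h; ν_D = −2, so ξ = 89.63/2 = 44.82 kmol/h.
Outlet amounts (n = n₀ + ν ξ):
  D: 207 − 2(44.82) = 117.4
  E: 0 + 1(44.82) = 44.82
  F: 0 + 1(44.82) = 44.82
Total out = 207 kmol/h; y_E = 44.82 / 207 = 0.2165.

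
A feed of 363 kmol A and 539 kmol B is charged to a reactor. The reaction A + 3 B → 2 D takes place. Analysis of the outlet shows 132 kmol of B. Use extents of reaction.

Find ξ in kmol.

For B: n = n₀ − 3ξ → 132 = 539 − 3ξ, giving ξ = 135.7 kmol.
Outlet amounts (n = n₀ + ν ξ):
  A: 363 − 1(135.7) = 227.3
  B: 539 − 3(135.7) = 132
  D: 0 + 2(135.7) = 271.3

ξ = 136 kmol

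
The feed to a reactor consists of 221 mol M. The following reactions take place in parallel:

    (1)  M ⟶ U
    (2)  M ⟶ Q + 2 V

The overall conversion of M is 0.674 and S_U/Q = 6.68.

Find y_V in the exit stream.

Conversion of M: M consumed = 0.674 × 221 = 149 mol = 1ξ₁ + 1ξ₂.
Selectivity: 1ξ₁ / (1ξ₂) = 6.68 → ξ₁ = 6.68 ξ₂.
Substitute: (1·6.68 + 1) ξ₂ = 149 → ξ₂ = 19.4 mol, ξ₁ = 129.6 mol.
Outlet amounts (n = n₀ + Σ ν·ξ):
  M: 221 − 1(129.6) − 1(19.4) = 72.05
  U: 0 + 1(129.6) = 129.6
  Q: 0 + 1(19.4) = 19.4
  V: 0 + 2(19.4) = 38.79
Total out = 259.8 mol; y_V = 38.79 / 259.8 = 0.1493.

0.149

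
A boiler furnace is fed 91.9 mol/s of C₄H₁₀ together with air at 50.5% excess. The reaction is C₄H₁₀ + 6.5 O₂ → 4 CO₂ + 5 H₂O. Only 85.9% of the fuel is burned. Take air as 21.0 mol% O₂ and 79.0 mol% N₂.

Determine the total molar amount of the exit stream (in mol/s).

Stoichiometric O₂ = 6.5 × 91.9 = 597.4 mol/s; O₂ fed = 597.4 × 1.505 = 899 mol/s.
N₂ fed = 899 × 79/21 = 3382 mol/s.
Fuel reacted = 0.859 × 91.9 → ξ = 78.94 mol/s.
Outlet (n = n₀ + ν ξ):
  C₄H₁₀: 91.9 − 1(78.94) = 12.96
  O₂: 899 − 6.5(78.94) = 385.9
  N₂: 3382 (inert)
  CO₂: 0 + 4(78.94) = 315.8
  H₂O: 0 + 5(78.94) = 394.7
Total out = 12.96 + 385.9 + 3382 + 315.8 + 394.7 = 4491 mol/s.

4490 mol/s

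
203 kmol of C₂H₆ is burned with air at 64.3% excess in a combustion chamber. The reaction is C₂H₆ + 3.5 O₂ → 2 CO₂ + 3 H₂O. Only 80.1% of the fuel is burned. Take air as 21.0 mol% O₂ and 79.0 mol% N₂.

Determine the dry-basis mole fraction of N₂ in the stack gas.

0.82

Stoichiometric O₂ = 3.5 × 203 = 710.5 kmol; O₂ fed = 710.5 × 1.643 = 1167 kmol.
N₂ fed = 1167 × 79/21 = 4391 kmol.
Fuel reacted = 0.801 × 203 → ξ = 162.6 kmol.
Outlet (n = n₀ + ν ξ):
  C₂H₆: 203 − 1(162.6) = 40.4
  O₂: 1167 − 3.5(162.6) = 598.2
  N₂: 4391 (inert)
  CO₂: 0 + 2(162.6) = 325.2
  H₂O: 0 + 3(162.6) = 487.8
Dry total = 5355 kmol; y_N₂ (dry) = 4391 / 5355 = 0.82.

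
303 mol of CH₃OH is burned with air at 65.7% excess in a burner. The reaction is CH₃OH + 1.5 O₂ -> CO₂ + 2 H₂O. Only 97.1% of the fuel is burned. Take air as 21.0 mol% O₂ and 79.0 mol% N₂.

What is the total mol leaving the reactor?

4040 mol

Stoichiometric O₂ = 1.5 × 303 = 454.5 mol; O₂ fed = 454.5 × 1.657 = 753.1 mol.
N₂ fed = 753.1 × 79/21 = 2833 mol.
Fuel reacted = 0.971 × 303 → ξ = 294.2 mol.
Outlet (n = n₀ + ν ξ):
  CH₃OH: 303 − 1(294.2) = 8.787
  O₂: 753.1 − 1.5(294.2) = 311.8
  N₂: 2833 (inert)
  CO₂: 0 + 1(294.2) = 294.2
  H₂O: 0 + 2(294.2) = 588.4
Total out = 8.787 + 311.8 + 2833 + 294.2 + 588.4 = 4036 mol.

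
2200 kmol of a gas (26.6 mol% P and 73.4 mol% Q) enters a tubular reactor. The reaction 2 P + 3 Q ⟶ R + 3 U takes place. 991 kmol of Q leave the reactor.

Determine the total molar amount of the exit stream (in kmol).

For Q: n = n₀ − 3ξ → 991 = 1615 − 3ξ, giving ξ = 207.9 kmol.
Outlet amounts (n = n₀ + ν ξ):
  P: 585.2 − 2(207.9) = 169.3
  Q: 1615 − 3(207.9) = 991
  R: 0 + 1(207.9) = 207.9
  U: 0 + 3(207.9) = 623.8
Total out = 169.3 + 991 + 207.9 + 623.8 = 1992 kmol.

1990 kmol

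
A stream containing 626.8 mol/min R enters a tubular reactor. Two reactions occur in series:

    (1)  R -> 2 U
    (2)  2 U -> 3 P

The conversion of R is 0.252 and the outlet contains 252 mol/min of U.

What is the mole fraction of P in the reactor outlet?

0.117

Conversion of R: R consumed = 1ξ₁ = 0.252 × 626.8 → ξ₁ = 158 mol/min.
U balance: n_U = 0 + 2ξ₁ − 2ξ₂ = 252 → ξ₂ = (2·158 − 252)/2 = 31.95 mol/min.
Outlet amounts (n = n₀ + Σ ν·ξ):
  R: 626.8 − 1(158) = 468.8
  U: 0 + 2(158) − 2(31.95) = 252
  P: 0 + 3(31.95) = 95.86
Total out = 816.7 mol/min; y_P = 95.86 / 816.7 = 0.1174.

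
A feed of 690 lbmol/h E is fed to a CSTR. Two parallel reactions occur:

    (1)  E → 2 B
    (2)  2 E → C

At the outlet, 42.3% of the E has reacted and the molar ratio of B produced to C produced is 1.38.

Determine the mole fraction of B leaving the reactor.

Conversion of E: E consumed = 0.423 × 690 = 291.9 lbmol/h = 1ξ₁ + 2ξ₂.
Selectivity: 2ξ₁ / (1ξ₂) = 1.38 → ξ₁ = 0.69 ξ₂.
Substitute: (1·0.69 + 2) ξ₂ = 291.9 → ξ₂ = 108.5 lbmol/h, ξ₁ = 74.87 lbmol/h.
Outlet amounts (n = n₀ + Σ ν·ξ):
  E: 690 − 1(74.87) − 2(108.5) = 398.1
  B: 0 + 2(74.87) = 149.7
  C: 0 + 1(108.5) = 108.5
Total out = 656.4 lbmol/h; y_B = 149.7 / 656.4 = 0.2281.

0.228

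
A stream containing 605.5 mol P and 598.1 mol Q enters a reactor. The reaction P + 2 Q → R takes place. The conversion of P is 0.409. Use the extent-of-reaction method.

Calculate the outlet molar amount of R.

248 mol

P reacted = 0.409 × 605.5 = 247.6 mol; ν_P = −1, so ξ = 247.6/1 = 247.6 mol.
Outlet amounts (n = n₀ + ν ξ):
  P: 605.5 − 1(247.6) = 357.9
  Q: 598.1 − 2(247.6) = 102.8
  R: 0 + 1(247.6) = 247.6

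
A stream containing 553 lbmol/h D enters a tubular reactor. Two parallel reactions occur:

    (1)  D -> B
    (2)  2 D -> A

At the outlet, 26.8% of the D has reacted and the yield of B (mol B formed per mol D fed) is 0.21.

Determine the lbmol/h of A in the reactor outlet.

Yield of B: 1ξ₁ / 553 = 0.21 → ξ₁ = 116.1 lbmol/h.
Conversion of D: 1ξ₁ + 2ξ₂ = 0.268 × 553 = 148.2 → ξ₂ = 16.04 lbmol/h.
Outlet amounts (n = n₀ + Σ ν·ξ):
  D: 553 − 1(116.1) − 2(16.04) = 404.8
  B: 0 + 1(116.1) = 116.1
  A: 0 + 1(16.04) = 16.04

16 lbmol/h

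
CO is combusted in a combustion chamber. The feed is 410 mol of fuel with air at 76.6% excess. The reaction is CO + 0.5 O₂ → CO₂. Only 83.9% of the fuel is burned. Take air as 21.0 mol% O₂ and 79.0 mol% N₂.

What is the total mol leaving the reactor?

Stoichiometric O₂ = 0.5 × 410 = 205 mol; O₂ fed = 205 × 1.766 = 362 mol.
N₂ fed = 362 × 79/21 = 1362 mol.
Fuel reacted = 0.839 × 410 → ξ = 344 mol.
Outlet (n = n₀ + ν ξ):
  CO: 410 − 1(344) = 66.01
  O₂: 362 − 0.5(344) = 190
  N₂: 1362 (inert)
  CO₂: 0 + 1(344) = 344
Total out = 66.01 + 190 + 1362 + 344 = 1962 mol.

1960 mol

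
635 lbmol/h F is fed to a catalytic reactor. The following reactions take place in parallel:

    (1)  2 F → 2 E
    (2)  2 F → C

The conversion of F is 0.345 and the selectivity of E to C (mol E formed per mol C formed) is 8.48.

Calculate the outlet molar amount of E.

Conversion of F: F consumed = 0.345 × 635 = 219.1 lbmol/h = 2ξ₁ + 2ξ₂.
Selectivity: 2ξ₁ / (1ξ₂) = 8.48 → ξ₁ = 4.24 ξ₂.
Substitute: (2·4.24 + 2) ξ₂ = 219.1 → ξ₂ = 20.9 lbmol/h, ξ₁ = 88.63 lbmol/h.
Outlet amounts (n = n₀ + Σ ν·ξ):
  F: 635 − 2(88.63) − 2(20.9) = 415.9
  E: 0 + 2(88.63) = 177.3
  C: 0 + 1(20.9) = 20.9

177 lbmol/h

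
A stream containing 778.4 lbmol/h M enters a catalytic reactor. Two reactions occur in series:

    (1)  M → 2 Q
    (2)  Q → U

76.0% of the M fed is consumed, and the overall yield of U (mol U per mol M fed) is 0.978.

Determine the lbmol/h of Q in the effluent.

Conversion of M: M consumed = 1ξ₁ = 0.76 × 778.4 → ξ₁ = 591.6 lbmol/h.
Yield of U: 1ξ₂ / 778.4 = 0.978 → ξ₂ = 761.3 lbmol/h.
Outlet amounts (n = n₀ + Σ ν·ξ):
  M: 778.4 − 1(591.6) = 186.8
  Q: 0 + 2(591.6) − 1(761.3) = 421.9
  U: 0 + 1(761.3) = 761.3

422 lbmol/h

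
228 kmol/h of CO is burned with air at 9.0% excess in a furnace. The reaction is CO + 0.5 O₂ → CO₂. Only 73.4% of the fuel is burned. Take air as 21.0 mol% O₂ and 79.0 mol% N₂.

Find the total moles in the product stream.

Stoichiometric O₂ = 0.5 × 228 = 114 kmol/h; O₂ fed = 114 × 1.090 = 124.3 kmol/h.
N₂ fed = 124.3 × 79/21 = 467.5 kmol/h.
Fuel reacted = 0.734 × 228 → ξ = 167.4 kmol/h.
Outlet (n = n₀ + ν ξ):
  CO: 228 − 1(167.4) = 60.65
  O₂: 124.3 − 0.5(167.4) = 40.58
  N₂: 467.5 (inert)
  CO₂: 0 + 1(167.4) = 167.4
Total out = 60.65 + 40.58 + 467.5 + 167.4 = 736 kmol/h.

736 kmol/h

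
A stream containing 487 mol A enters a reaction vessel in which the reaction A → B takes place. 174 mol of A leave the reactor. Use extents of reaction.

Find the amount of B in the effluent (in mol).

For A: n = n₀ − 1ξ → 174 = 487 − 1ξ, giving ξ = 313 mol.
Outlet amounts (n = n₀ + ν ξ):
  A: 487 − 1(313) = 174
  B: 0 + 1(313) = 313

313 mol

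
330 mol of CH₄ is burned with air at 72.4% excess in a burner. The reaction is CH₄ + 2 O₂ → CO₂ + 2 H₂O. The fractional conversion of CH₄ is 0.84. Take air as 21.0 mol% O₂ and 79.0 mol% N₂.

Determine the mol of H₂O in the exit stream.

554 mol

Stoichiometric O₂ = 2 × 330 = 660 mol; O₂ fed = 660 × 1.724 = 1138 mol.
N₂ fed = 1138 × 79/21 = 4280 mol.
Fuel reacted = 0.84 × 330 → ξ = 277.2 mol.
Outlet (n = n₀ + ν ξ):
  CH₄: 330 − 1(277.2) = 52.8
  O₂: 1138 − 2(277.2) = 583.4
  N₂: 4280 (inert)
  CO₂: 0 + 1(277.2) = 277.2
  H₂O: 0 + 2(277.2) = 554.4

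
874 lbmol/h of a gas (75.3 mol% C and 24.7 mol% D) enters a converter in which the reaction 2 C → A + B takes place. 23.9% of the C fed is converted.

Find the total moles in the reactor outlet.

C reacted = 0.239 × 658.1 = 157.3 lbmol/h; ν_C = −2, so ξ = 157.3/2 = 78.65 lbmol/h.
Outlet amounts (n = n₀ + ν ξ):
  C: 658.1 − 2(78.65) = 500.8
  A: 0 + 1(78.65) = 78.65
  B: 0 + 1(78.65) = 78.65
  D: 215.9 (inert)
Total out = 500.8 + 78.65 + 78.65 + 215.9 = 874 lbmol/h.

874 lbmol/h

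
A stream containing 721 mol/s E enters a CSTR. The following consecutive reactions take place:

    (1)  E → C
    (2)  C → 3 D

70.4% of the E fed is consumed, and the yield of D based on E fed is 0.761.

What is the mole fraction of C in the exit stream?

0.299

Conversion of E: E consumed = 1ξ₁ = 0.704 × 721 → ξ₁ = 507.6 mol/s.
Yield of D: 3ξ₂ / 721 = 0.761 → ξ₂ = 182.9 mol/s.
Outlet amounts (n = n₀ + Σ ν·ξ):
  E: 721 − 1(507.6) = 213.4
  C: 0 + 1(507.6) − 1(182.9) = 324.7
  D: 0 + 3(182.9) = 548.7
Total out = 1087 mol/s; y_C = 324.7 / 1087 = 0.2988.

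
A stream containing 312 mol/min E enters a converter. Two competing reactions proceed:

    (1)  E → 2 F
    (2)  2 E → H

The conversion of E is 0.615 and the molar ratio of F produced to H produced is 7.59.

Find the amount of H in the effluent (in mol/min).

Conversion of E: E consumed = 0.615 × 312 = 191.9 mol/min = 1ξ₁ + 2ξ₂.
Selectivity: 2ξ₁ / (1ξ₂) = 7.59 → ξ₁ = 3.795 ξ₂.
Substitute: (1·3.795 + 2) ξ₂ = 191.9 → ξ₂ = 33.11 mol/min, ξ₁ = 125.7 mol/min.
Outlet amounts (n = n₀ + Σ ν·ξ):
  E: 312 − 1(125.7) − 2(33.11) = 120.1
  F: 0 + 2(125.7) = 251.3
  H: 0 + 1(33.11) = 33.11

33.1 mol/min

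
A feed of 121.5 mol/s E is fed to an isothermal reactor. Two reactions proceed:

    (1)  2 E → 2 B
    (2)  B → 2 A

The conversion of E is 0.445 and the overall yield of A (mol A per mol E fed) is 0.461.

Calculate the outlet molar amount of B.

26.1 mol/s

Conversion of E: E consumed = 2ξ₁ = 0.445 × 121.5 → ξ₁ = 27.03 mol/s.
Yield of A: 2ξ₂ / 121.5 = 0.461 → ξ₂ = 28.01 mol/s.
Outlet amounts (n = n₀ + Σ ν·ξ):
  E: 121.5 − 2(27.03) = 67.43
  B: 0 + 2(27.03) − 1(28.01) = 26.06
  A: 0 + 2(28.01) = 56.01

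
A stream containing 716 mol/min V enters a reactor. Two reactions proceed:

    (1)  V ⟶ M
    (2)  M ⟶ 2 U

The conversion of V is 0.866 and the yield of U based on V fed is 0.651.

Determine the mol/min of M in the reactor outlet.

387 mol/min

Conversion of V: V consumed = 1ξ₁ = 0.866 × 716 → ξ₁ = 620.1 mol/min.
Yield of U: 2ξ₂ / 716 = 0.651 → ξ₂ = 233.1 mol/min.
Outlet amounts (n = n₀ + Σ ν·ξ):
  V: 716 − 1(620.1) = 95.94
  M: 0 + 1(620.1) − 1(233.1) = 387
  U: 0 + 2(233.1) = 466.1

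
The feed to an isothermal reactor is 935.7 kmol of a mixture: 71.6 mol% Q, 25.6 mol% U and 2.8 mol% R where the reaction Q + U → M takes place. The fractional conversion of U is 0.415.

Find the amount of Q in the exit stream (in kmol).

U reacted = 0.415 × 239.5 = 99.41 kmol; ν_U = −1, so ξ = 99.41/1 = 99.41 kmol.
Outlet amounts (n = n₀ + ν ξ):
  Q: 670 − 1(99.41) = 570.6
  U: 239.5 − 1(99.41) = 140.1
  M: 0 + 1(99.41) = 99.41
  R: 26.2 (inert)

571 kmol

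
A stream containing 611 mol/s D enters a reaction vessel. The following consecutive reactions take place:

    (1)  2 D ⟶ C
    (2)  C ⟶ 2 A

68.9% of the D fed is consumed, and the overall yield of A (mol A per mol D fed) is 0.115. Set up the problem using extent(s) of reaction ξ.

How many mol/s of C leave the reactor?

Conversion of D: D consumed = 2ξ₁ = 0.689 × 611 → ξ₁ = 210.5 mol/s.
Yield of A: 2ξ₂ / 611 = 0.115 → ξ₂ = 35.13 mol/s.
Outlet amounts (n = n₀ + Σ ν·ξ):
  D: 611 − 2(210.5) = 190
  C: 0 + 1(210.5) − 1(35.13) = 175.4
  A: 0 + 2(35.13) = 70.27

175 mol/s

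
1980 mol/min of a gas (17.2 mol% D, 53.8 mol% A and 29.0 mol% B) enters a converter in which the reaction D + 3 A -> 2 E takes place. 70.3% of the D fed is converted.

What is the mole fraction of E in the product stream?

D reacted = 0.703 × 340.6 = 239.4 mol/min; ν_D = −1, so ξ = 239.4/1 = 239.4 mol/min.
Outlet amounts (n = n₀ + ν ξ):
  D: 340.6 − 1(239.4) = 101.1
  A: 1065 − 3(239.4) = 347
  E: 0 + 2(239.4) = 478.8
  B: 574.2 (inert)
Total out = 1501 mol/min; y_E = 478.8 / 1501 = 0.319.

0.319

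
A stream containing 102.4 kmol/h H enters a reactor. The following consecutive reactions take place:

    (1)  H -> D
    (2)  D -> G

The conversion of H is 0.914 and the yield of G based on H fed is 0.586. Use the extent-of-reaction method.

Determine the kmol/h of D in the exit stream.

33.6 kmol/h

Conversion of H: H consumed = 1ξ₁ = 0.914 × 102.4 → ξ₁ = 93.59 kmol/h.
Yield of G: 1ξ₂ / 102.4 = 0.586 → ξ₂ = 60.01 kmol/h.
Outlet amounts (n = n₀ + Σ ν·ξ):
  H: 102.4 − 1(93.59) = 8.806
  D: 0 + 1(93.59) − 1(60.01) = 33.59
  G: 0 + 1(60.01) = 60.01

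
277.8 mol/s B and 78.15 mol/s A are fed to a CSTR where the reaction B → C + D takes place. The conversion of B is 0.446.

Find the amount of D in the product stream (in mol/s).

124 mol/s

B reacted = 0.446 × 277.8 = 123.9 mol/s; ν_B = −1, so ξ = 123.9/1 = 123.9 mol/s.
Outlet amounts (n = n₀ + ν ξ):
  B: 277.8 − 1(123.9) = 153.9
  C: 0 + 1(123.9) = 123.9
  D: 0 + 1(123.9) = 123.9
  A: 78.15 (inert)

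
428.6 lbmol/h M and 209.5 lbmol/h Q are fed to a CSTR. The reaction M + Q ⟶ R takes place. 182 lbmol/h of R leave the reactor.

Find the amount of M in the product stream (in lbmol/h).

247 lbmol/h

For R: n = n₀ + 1ξ → 182 = 0 + 1ξ, giving ξ = 182 lbmol/h.
Outlet amounts (n = n₀ + ν ξ):
  M: 428.6 − 1(182) = 246.6
  Q: 209.5 − 1(182) = 27.5
  R: 0 + 1(182) = 182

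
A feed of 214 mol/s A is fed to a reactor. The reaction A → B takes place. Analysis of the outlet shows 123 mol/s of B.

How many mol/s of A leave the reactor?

91 mol/s

For B: n = n₀ + 1ξ → 123 = 0 + 1ξ, giving ξ = 123 mol/s.
Outlet amounts (n = n₀ + ν ξ):
  A: 214 − 1(123) = 91
  B: 0 + 1(123) = 123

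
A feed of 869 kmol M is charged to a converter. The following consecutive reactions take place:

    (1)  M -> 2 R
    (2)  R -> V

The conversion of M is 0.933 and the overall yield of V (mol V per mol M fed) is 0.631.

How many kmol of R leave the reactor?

Conversion of M: M consumed = 1ξ₁ = 0.933 × 869 → ξ₁ = 810.8 kmol.
Yield of V: 1ξ₂ / 869 = 0.631 → ξ₂ = 548.3 kmol.
Outlet amounts (n = n₀ + Σ ν·ξ):
  M: 869 − 1(810.8) = 58.22
  R: 0 + 2(810.8) − 1(548.3) = 1073
  V: 0 + 1(548.3) = 548.3

1070 kmol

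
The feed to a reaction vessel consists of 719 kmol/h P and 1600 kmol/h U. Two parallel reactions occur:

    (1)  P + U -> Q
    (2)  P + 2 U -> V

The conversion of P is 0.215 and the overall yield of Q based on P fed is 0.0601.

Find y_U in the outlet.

0.65

Yield of Q: 1ξ₁ / 719 = 0.0601 → ξ₁ = 43.21 kmol/h.
Conversion of P: 1ξ₁ + 1ξ₂ = 0.215 × 719 = 154.6 → ξ₂ = 111.4 kmol/h.
Outlet amounts (n = n₀ + Σ ν·ξ):
  P: 719 − 1(43.21) − 1(111.4) = 564.4
  U: 1600 − 1(43.21) − 2(111.4) = 1334
  Q: 0 + 1(43.21) = 43.21
  V: 0 + 1(111.4) = 111.4
Total out = 2053 kmol/h; y_U = 1334 / 2053 = 0.6498.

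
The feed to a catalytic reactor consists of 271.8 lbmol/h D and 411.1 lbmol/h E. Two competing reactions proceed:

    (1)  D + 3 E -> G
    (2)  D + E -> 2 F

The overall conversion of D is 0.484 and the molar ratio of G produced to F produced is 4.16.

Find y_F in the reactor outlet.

Conversion of D: D consumed = 0.484 × 271.8 = 131.6 lbmol/h = 1ξ₁ + 1ξ₂.
Selectivity: 1ξ₁ / (2ξ₂) = 4.16 → ξ₁ = 8.32 ξ₂.
Substitute: (1·8.32 + 1) ξ₂ = 131.6 → ξ₂ = 14.11 lbmol/h, ξ₁ = 117.4 lbmol/h.
Outlet amounts (n = n₀ + Σ ν·ξ):
  D: 271.8 − 1(117.4) − 1(14.11) = 140.2
  E: 411.1 − 3(117.4) − 1(14.11) = 44.68
  G: 0 + 1(117.4) = 117.4
  F: 0 + 2(14.11) = 28.23
Total out = 330.6 lbmol/h; y_F = 28.23 / 330.6 = 0.08539.

0.0854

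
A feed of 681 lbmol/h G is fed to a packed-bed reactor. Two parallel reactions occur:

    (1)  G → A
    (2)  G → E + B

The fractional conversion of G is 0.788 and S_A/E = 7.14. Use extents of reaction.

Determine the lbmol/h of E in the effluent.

65.9 lbmol/h

Conversion of G: G consumed = 0.788 × 681 = 536.6 lbmol/h = 1ξ₁ + 1ξ₂.
Selectivity: 1ξ₁ / (1ξ₂) = 7.14 → ξ₁ = 7.14 ξ₂.
Substitute: (1·7.14 + 1) ξ₂ = 536.6 → ξ₂ = 65.92 lbmol/h, ξ₁ = 470.7 lbmol/h.
Outlet amounts (n = n₀ + Σ ν·ξ):
  G: 681 − 1(470.7) − 1(65.92) = 144.4
  A: 0 + 1(470.7) = 470.7
  E: 0 + 1(65.92) = 65.92
  B: 0 + 1(65.92) = 65.92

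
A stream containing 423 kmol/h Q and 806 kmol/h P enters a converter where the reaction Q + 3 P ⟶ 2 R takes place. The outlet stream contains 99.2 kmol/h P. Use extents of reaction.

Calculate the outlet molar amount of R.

471 kmol/h

For P: n = n₀ − 3ξ → 99.2 = 806 − 3ξ, giving ξ = 235.6 kmol/h.
Outlet amounts (n = n₀ + ν ξ):
  Q: 423 − 1(235.6) = 187.4
  P: 806 − 3(235.6) = 99.2
  R: 0 + 2(235.6) = 471.2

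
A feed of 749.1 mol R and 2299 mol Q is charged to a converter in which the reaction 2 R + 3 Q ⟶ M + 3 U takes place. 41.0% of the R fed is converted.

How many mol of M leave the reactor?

154 mol

R reacted = 0.41 × 749.1 = 307.1 mol; ν_R = −2, so ξ = 307.1/2 = 153.6 mol.
Outlet amounts (n = n₀ + ν ξ):
  R: 749.1 − 2(153.6) = 442
  Q: 2299 − 3(153.6) = 1838
  M: 0 + 1(153.6) = 153.6
  U: 0 + 3(153.6) = 460.7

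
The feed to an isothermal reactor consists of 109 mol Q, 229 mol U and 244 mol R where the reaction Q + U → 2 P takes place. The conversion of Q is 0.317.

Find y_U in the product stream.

0.334

Q reacted = 0.317 × 109 = 34.55 mol; ν_Q = −1, so ξ = 34.55/1 = 34.55 mol.
Outlet amounts (n = n₀ + ν ξ):
  Q: 109 − 1(34.55) = 74.45
  U: 229 − 1(34.55) = 194.4
  P: 0 + 2(34.55) = 69.11
  R: 244 (inert)
Total out = 582 mol; y_U = 194.4 / 582 = 0.3341.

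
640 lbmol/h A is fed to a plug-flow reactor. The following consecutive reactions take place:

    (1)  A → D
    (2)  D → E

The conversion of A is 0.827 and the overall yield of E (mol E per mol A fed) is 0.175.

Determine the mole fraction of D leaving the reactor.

Conversion of A: A consumed = 1ξ₁ = 0.827 × 640 → ξ₁ = 529.3 lbmol/h.
Yield of E: 1ξ₂ / 640 = 0.175 → ξ₂ = 112 lbmol/h.
Outlet amounts (n = n₀ + Σ ν·ξ):
  A: 640 − 1(529.3) = 110.7
  D: 0 + 1(529.3) − 1(112) = 417.3
  E: 0 + 1(112) = 112
Total out = 640 lbmol/h; y_D = 417.3 / 640 = 0.652.

0.652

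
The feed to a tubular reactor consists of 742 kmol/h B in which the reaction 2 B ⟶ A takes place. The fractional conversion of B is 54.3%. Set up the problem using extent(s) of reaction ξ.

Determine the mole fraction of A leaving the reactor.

B reacted = 0.543 × 742 = 402.9 kmol/h; ν_B = −2, so ξ = 402.9/2 = 201.5 kmol/h.
Outlet amounts (n = n₀ + ν ξ):
  B: 742 − 2(201.5) = 339.1
  A: 0 + 1(201.5) = 201.5
Total out = 540.5 kmol/h; y_A = 201.5 / 540.5 = 0.3727.

0.373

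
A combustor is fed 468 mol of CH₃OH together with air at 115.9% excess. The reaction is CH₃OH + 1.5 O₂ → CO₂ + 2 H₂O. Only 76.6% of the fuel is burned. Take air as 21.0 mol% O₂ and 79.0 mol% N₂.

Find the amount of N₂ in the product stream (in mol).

Stoichiometric O₂ = 1.5 × 468 = 702 mol; O₂ fed = 702 × 2.159 = 1516 mol.
N₂ fed = 1516 × 79/21 = 5702 mol.
Fuel reacted = 0.766 × 468 → ξ = 358.5 mol.
Outlet (n = n₀ + ν ξ):
  CH₃OH: 468 − 1(358.5) = 109.5
  O₂: 1516 − 1.5(358.5) = 977.9
  N₂: 5702 (inert)
  CO₂: 0 + 1(358.5) = 358.5
  H₂O: 0 + 2(358.5) = 717

5700 mol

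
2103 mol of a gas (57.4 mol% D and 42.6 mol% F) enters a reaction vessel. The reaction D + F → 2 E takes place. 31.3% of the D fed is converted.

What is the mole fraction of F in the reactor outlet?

D reacted = 0.313 × 1207 = 377.8 mol; ν_D = −1, so ξ = 377.8/1 = 377.8 mol.
Outlet amounts (n = n₀ + ν ξ):
  D: 1207 − 1(377.8) = 829.3
  F: 895.9 − 1(377.8) = 518
  E: 0 + 2(377.8) = 755.7
Total out = 2103 mol; y_F = 518 / 2103 = 0.2463.

0.246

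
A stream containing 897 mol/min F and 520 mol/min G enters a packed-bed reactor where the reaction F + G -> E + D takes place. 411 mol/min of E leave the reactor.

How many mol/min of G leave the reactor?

109 mol/min

For E: n = n₀ + 1ξ → 411 = 0 + 1ξ, giving ξ = 411 mol/min.
Outlet amounts (n = n₀ + ν ξ):
  F: 897 − 1(411) = 486
  G: 520 − 1(411) = 109
  E: 0 + 1(411) = 411
  D: 0 + 1(411) = 411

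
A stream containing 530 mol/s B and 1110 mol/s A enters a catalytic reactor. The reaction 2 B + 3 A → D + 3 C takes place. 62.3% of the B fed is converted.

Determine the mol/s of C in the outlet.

B reacted = 0.623 × 530 = 330.2 mol/s; ν_B = −2, so ξ = 330.2/2 = 165.1 mol/s.
Outlet amounts (n = n₀ + ν ξ):
  B: 530 − 2(165.1) = 199.8
  A: 1110 − 3(165.1) = 614.7
  D: 0 + 1(165.1) = 165.1
  C: 0 + 3(165.1) = 495.3

495 mol/s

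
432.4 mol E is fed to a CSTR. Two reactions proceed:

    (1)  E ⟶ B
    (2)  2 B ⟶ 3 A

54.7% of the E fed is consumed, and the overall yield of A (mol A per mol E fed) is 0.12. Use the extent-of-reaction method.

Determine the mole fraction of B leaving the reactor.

Conversion of E: E consumed = 1ξ₁ = 0.547 × 432.4 → ξ₁ = 236.5 mol.
Yield of A: 3ξ₂ / 432.4 = 0.12 → ξ₂ = 17.3 mol.
Outlet amounts (n = n₀ + Σ ν·ξ):
  E: 432.4 − 1(236.5) = 195.9
  B: 0 + 1(236.5) − 2(17.3) = 201.9
  A: 0 + 3(17.3) = 51.89
Total out = 449.7 mol; y_B = 201.9 / 449.7 = 0.449.

0.449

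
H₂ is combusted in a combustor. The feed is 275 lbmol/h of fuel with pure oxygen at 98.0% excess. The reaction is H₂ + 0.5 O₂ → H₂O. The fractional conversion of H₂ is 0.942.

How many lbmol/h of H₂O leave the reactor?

Stoichiometric O₂ = 0.5 × 275 = 137.5 lbmol/h; O₂ fed = 137.5 × 1.980 = 272.2 lbmol/h.
Fuel reacted = 0.942 × 275 → ξ = 259.1 lbmol/h.
Outlet (n = n₀ + ν ξ):
  H₂: 275 − 1(259.1) = 15.95
  O₂: 272.2 − 0.5(259.1) = 142.7
  H₂O: 0 + 1(259.1) = 259.1

259 lbmol/h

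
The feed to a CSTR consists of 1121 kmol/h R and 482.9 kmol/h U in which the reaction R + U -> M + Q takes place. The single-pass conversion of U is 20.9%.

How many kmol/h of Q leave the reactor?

101 kmol/h

U reacted = 0.209 × 482.9 = 100.9 kmol/h; ν_U = −1, so ξ = 100.9/1 = 100.9 kmol/h.
Outlet amounts (n = n₀ + ν ξ):
  R: 1121 − 1(100.9) = 1020
  U: 482.9 − 1(100.9) = 382
  M: 0 + 1(100.9) = 100.9
  Q: 0 + 1(100.9) = 100.9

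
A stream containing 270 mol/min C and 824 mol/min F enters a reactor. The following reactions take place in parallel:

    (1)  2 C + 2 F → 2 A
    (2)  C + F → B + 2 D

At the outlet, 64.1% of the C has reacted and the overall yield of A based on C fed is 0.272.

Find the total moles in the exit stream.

Yield of A: 2ξ₁ / 270 = 0.272 → ξ₁ = 36.72 mol/min.
Conversion of C: 2ξ₁ + 1ξ₂ = 0.641 × 270 = 173.1 → ξ₂ = 99.63 mol/min.
Outlet amounts (n = n₀ + Σ ν·ξ):
  C: 270 − 2(36.72) − 1(99.63) = 96.93
  F: 824 − 2(36.72) − 1(99.63) = 650.9
  A: 0 + 2(36.72) = 73.44
  B: 0 + 1(99.63) = 99.63
  D: 0 + 2(99.63) = 199.3
Total out = 96.93 + 650.9 + 73.44 + 99.63 + 199.3 = 1120 mol/min.

1120 mol/min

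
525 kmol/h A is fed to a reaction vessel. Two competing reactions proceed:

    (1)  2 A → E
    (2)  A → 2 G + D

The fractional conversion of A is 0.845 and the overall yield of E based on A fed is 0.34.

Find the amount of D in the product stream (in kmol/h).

Yield of E: 1ξ₁ / 525 = 0.34 → ξ₁ = 178.5 kmol/h.
Conversion of A: 2ξ₁ + 1ξ₂ = 0.845 × 525 = 443.6 → ξ₂ = 86.62 kmol/h.
Outlet amounts (n = n₀ + Σ ν·ξ):
  A: 525 − 2(178.5) − 1(86.62) = 81.38
  E: 0 + 1(178.5) = 178.5
  G: 0 + 2(86.62) = 173.2
  D: 0 + 1(86.62) = 86.62

86.6 kmol/h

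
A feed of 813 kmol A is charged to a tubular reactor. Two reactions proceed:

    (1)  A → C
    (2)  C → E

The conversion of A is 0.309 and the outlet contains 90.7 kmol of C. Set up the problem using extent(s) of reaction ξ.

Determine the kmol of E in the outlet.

161 kmol

Conversion of A: A consumed = 1ξ₁ = 0.309 × 813 → ξ₁ = 251.2 kmol.
C balance: n_C = 0 + 1ξ₁ − 1ξ₂ = 90.7 → ξ₂ = (1·251.2 − 90.7)/1 = 160.5 kmol.
Outlet amounts (n = n₀ + Σ ν·ξ):
  A: 813 − 1(251.2) = 561.8
  C: 0 + 1(251.2) − 1(160.5) = 90.7
  E: 0 + 1(160.5) = 160.5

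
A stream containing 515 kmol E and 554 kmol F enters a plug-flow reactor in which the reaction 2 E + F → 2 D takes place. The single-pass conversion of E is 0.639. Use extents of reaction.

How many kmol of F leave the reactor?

E reacted = 0.639 × 515 = 329.1 kmol; ν_E = −2, so ξ = 329.1/2 = 164.5 kmol.
Outlet amounts (n = n₀ + ν ξ):
  E: 515 − 2(164.5) = 185.9
  F: 554 − 1(164.5) = 389.5
  D: 0 + 2(164.5) = 329.1

389 kmol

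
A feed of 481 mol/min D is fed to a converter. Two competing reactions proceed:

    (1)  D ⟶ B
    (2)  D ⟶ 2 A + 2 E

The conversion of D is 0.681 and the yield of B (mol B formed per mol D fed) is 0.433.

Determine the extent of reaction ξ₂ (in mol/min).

ξ₂ = 119 mol/min

Yield of B: 1ξ₁ / 481 = 0.433 → ξ₁ = 208.3 mol/min.
Conversion of D: 1ξ₁ + 1ξ₂ = 0.681 × 481 = 327.6 → ξ₂ = 119.3 mol/min.
Outlet amounts (n = n₀ + Σ ν·ξ):
  D: 481 − 1(208.3) − 1(119.3) = 153.4
  B: 0 + 1(208.3) = 208.3
  A: 0 + 2(119.3) = 238.6
  E: 0 + 2(119.3) = 238.6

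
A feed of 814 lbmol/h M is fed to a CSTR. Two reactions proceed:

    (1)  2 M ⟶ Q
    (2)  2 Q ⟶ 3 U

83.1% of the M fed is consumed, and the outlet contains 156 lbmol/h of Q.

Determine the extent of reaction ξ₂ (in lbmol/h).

ξ₂ = 91.1 lbmol/h

Conversion of M: M consumed = 2ξ₁ = 0.831 × 814 → ξ₁ = 338.2 lbmol/h.
Q balance: n_Q = 0 + 1ξ₁ − 2ξ₂ = 156 → ξ₂ = (1·338.2 − 156)/2 = 91.11 lbmol/h.
Outlet amounts (n = n₀ + Σ ν·ξ):
  M: 814 − 2(338.2) = 137.6
  Q: 0 + 1(338.2) − 2(91.11) = 156
  U: 0 + 3(91.11) = 273.3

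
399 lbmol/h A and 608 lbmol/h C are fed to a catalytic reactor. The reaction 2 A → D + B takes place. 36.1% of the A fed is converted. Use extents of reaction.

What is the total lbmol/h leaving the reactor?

A reacted = 0.361 × 399 = 144 lbmol/h; ν_A = −2, so ξ = 144/2 = 72.02 lbmol/h.
Outlet amounts (n = n₀ + ν ξ):
  A: 399 − 2(72.02) = 255
  D: 0 + 1(72.02) = 72.02
  B: 0 + 1(72.02) = 72.02
  C: 608 (inert)
Total out = 255 + 72.02 + 72.02 + 608 = 1007 lbmol/h.

1010 lbmol/h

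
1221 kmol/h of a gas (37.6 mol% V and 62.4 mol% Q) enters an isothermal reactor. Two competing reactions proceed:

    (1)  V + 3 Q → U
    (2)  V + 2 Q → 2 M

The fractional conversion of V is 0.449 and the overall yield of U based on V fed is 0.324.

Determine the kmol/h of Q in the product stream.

201 kmol/h

Yield of U: 1ξ₁ / 459.1 = 0.324 → ξ₁ = 148.7 kmol/h.
Conversion of V: 1ξ₁ + 1ξ₂ = 0.449 × 459.1 = 206.1 → ξ₂ = 57.39 kmol/h.
Outlet amounts (n = n₀ + Σ ν·ξ):
  V: 459.1 − 1(148.7) − 1(57.39) = 253
  Q: 761.9 − 3(148.7) − 2(57.39) = 200.9
  U: 0 + 1(148.7) = 148.7
  M: 0 + 2(57.39) = 114.8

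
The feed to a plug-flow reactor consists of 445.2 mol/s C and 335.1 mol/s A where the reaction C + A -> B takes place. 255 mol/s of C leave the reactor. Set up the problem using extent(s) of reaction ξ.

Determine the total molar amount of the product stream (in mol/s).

590 mol/s

For C: n = n₀ − 1ξ → 255 = 445.2 − 1ξ, giving ξ = 190.2 mol/s.
Outlet amounts (n = n₀ + ν ξ):
  C: 445.2 − 1(190.2) = 255
  A: 335.1 − 1(190.2) = 144.9
  B: 0 + 1(190.2) = 190.2
Total out = 255 + 144.9 + 190.2 = 590.1 mol/s.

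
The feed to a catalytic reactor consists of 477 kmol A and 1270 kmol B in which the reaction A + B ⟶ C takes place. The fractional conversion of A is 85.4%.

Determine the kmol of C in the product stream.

407 kmol

A reacted = 0.854 × 477 = 407.4 kmol; ν_A = −1, so ξ = 407.4/1 = 407.4 kmol.
Outlet amounts (n = n₀ + ν ξ):
  A: 477 − 1(407.4) = 69.64
  B: 1270 − 1(407.4) = 862.6
  C: 0 + 1(407.4) = 407.4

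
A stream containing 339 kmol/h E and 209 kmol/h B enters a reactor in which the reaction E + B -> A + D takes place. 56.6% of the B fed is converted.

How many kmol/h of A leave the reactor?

118 kmol/h

B reacted = 0.566 × 209 = 118.3 kmol/h; ν_B = −1, so ξ = 118.3/1 = 118.3 kmol/h.
Outlet amounts (n = n₀ + ν ξ):
  E: 339 − 1(118.3) = 220.7
  B: 209 − 1(118.3) = 90.71
  A: 0 + 1(118.3) = 118.3
  D: 0 + 1(118.3) = 118.3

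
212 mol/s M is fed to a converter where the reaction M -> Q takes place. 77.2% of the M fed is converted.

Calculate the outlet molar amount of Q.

M reacted = 0.772 × 212 = 163.7 mol/s; ν_M = −1, so ξ = 163.7/1 = 163.7 mol/s.
Outlet amounts (n = n₀ + ν ξ):
  M: 212 − 1(163.7) = 48.34
  Q: 0 + 1(163.7) = 163.7

164 mol/s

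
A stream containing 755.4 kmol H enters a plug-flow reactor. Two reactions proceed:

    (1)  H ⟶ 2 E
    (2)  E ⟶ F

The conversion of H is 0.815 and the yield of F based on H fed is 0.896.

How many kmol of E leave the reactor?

Conversion of H: H consumed = 1ξ₁ = 0.815 × 755.4 → ξ₁ = 615.7 kmol.
Yield of F: 1ξ₂ / 755.4 = 0.896 → ξ₂ = 676.8 kmol.
Outlet amounts (n = n₀ + Σ ν·ξ):
  H: 755.4 − 1(615.7) = 139.7
  E: 0 + 2(615.7) − 1(676.8) = 554.5
  F: 0 + 1(676.8) = 676.8

554 kmol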